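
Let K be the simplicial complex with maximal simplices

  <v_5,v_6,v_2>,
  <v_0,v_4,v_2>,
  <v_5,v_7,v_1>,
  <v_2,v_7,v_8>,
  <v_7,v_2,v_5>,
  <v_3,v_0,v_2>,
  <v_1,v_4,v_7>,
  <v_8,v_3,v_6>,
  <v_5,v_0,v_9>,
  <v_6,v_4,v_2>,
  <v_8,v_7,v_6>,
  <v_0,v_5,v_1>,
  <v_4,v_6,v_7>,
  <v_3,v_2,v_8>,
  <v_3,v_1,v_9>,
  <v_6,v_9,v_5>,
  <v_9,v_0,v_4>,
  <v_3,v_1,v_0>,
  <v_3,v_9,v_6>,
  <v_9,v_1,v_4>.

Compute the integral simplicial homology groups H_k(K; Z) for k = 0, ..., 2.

H_0 ≅ Z,  H_1 ≅ Z ⊕ Z_2,  H_2 = 0.

Take the total order v_0 < v_1 < v_2 < v_3 < v_4 < v_5 < v_6 < v_7 < v_8 < v_9 on the vertex set. Then K (dimension 2) consists of the simplices:

  0-simplices (10): [v_0], [v_1], [v_2], [v_3], [v_4], [v_5], [v_6], [v_7], [v_8], [v_9]
  1-simplices (30): (30 of them)
  2-simplices (20): (20 of them)

so the chain groups are C_0 ≅ Z^10, C_1 ≅ Z^30, C_2 ≅ Z^20.

∂_1: C_1 → C_0 is given by ∂[p,q] = [q] − [p].
As a 10×30 matrix over Z this has rank 9, with invariant factors (1,1,1,1,1,1,1,1,1).

Boundary ∂_2: C_2 → C_1 sends each 2-simplex [p,q,r] to [q,r] − [p,r] + [p,q]. For instance
  ∂[v_2,v_7,v_8] = [v_7,v_8] − [v_2,v_8] + [v_2,v_7],
  ∂[v_0,v_1,v_3] = [v_1,v_3] − [v_0,v_3] + [v_0,v_1].
This gives a 30×20 integer matrix of rank 20; reducing to Smith normal form yields diagonal entries (1,1,1,1,1,1,1,1,1,1,1,1,1,1,1,1,1,1,1,2).

From H_k ≅ ker(∂_k) / im(∂_{k+1}) we obtain:

  H_0: rank C_0 − rank ∂_1 = 10 − 9 = 1, and the invariant factors of ∂_1 are all 1, so H_0 ≅ Z.
  H_1: rank ker ∂_1 − rank ∂_2 = (30 − 9) − 20 = 1, and ∂_2 has invariant factor 2 > 1, so H_1 ≅ Z ⊕ Z_2.
  H_2: rank ker ∂_2 − rank ∂_3 = (20 − 20) − 0 = 0, and there is no ∂_3, so H_2 ≅ 0.

As a check, the Euler characteristic is 10 − 30 + 20 = 0, which agrees with 1 − 1 + 0 = 0.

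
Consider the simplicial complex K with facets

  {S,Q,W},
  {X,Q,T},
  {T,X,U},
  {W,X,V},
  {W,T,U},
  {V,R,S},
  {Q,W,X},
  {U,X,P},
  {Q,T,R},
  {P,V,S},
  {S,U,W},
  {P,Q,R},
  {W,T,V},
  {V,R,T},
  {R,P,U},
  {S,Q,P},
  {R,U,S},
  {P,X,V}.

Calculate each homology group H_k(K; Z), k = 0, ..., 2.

Fix the vertex order P < Q < R < S < T < U < V < W < X and write every simplex with vertices in increasing order. Then dim K = 2 and the simplices of K are:

  0-simplices (9): P, Q, R, S, T, U, V, W, X
  1-simplices (27): PQ, PR, PS, PU, PV, PX, QR, QS, QT, QW, QX, RS, RT, RU, RV, SU, SV, SW, TU, TV, TW, TX, UW, UX, VW, VX, WX
  2-simplices (18): PQR, PQS, PRU, PSV, PUX, PVX, QRT, QSW, QTX, QWX, RSU, RSV, RTV, SUW, TUW, TUX, TVW, VWX

Hence C_0 ≅ Z^9, C_1 ≅ Z^27, C_2 ≅ Z^18.

The boundary map ∂_1: C_1 → C_0 is given by ∂[p,q] = [q] − [p]. For instance
  ∂RU = U − R.
As a 9×27 matrix over Z this has rank 8, with invariant factors (1,1,1,1,1,1,1,1).

∂_2: C_2 → C_1 maps a triangle to the signed sum of its edges. For instance
  ∂PQR = QR − PR + PQ,
  ∂QRT = RT − QT + QR.
The resulting 27×18 matrix has rank 18, and its Smith normal form has invariant factors (1,1,1,1,1,1,1,1,1,1,1,1,1,1,1,1,1,2).

From H_k ≅ ker(∂_k) / im(∂_{k+1}) we obtain:

  H_0: rank C_0 − rank ∂_1 = 9 − 8 = 1, and the invariant factors of ∂_1 are all 1, so H_0 ≅ Z.
  H_1: rank ker ∂_1 − rank ∂_2 = (27 − 8) − 18 = 1, and ∂_2 has invariant factor 2 > 1, so H_1 ≅ Z × Z/2.
  H_2: rank ker ∂_2 − rank ∂_3 = (18 − 18) − 0 = 0, and there is no ∂_3, so H_2 ≅ 0.

(K is a triangulation of the Klein bottle.)

H_0 ≅ Z,  H_1 ≅ Z × Z/2,  H_2 = 0.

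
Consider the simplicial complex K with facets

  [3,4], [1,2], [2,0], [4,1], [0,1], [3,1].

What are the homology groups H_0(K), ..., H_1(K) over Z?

H_0 = Z,  H_1 = Z^2.

Fix the vertex order 0 < 1 < 2 < 3 < 4 and write every simplex with vertices in increasing order. Then dim K = 1 and the simplices of K are:

  0-simplices (5): [0], [1], [2], [3], [4]
  1-simplices (6): [0,1], [0,2], [1,2], [1,3], [1,4], [3,4]

so the chain groups are C_0 ≅ Z^5, C_1 ≅ Z^6.

Boundary ∂_1: C_1 → C_0 sends each edge [p,q] (with p < q) to q − p. For instance
  ∂[1,2] = [2] − [1].
The resulting 5×6 matrix has rank 4, and its Smith normal form has invariant factors (1,1,1,1).

Now H_k = ker ∂_k / im ∂_{k+1}, so:

  H_0: rank C_0 − rank ∂_1 = 5 − 4 = 1, and the invariant factors of ∂_1 are all 1, so H_0 = Z.
  H_1: rank ker ∂_1 − rank ∂_2 = (6 − 4) − 0 = 2, and there is no ∂_2, so H_1 = Z^2.

As a check, the Euler characteristic is 5 − 6 = -1, which agrees with 1 − 2 = -1.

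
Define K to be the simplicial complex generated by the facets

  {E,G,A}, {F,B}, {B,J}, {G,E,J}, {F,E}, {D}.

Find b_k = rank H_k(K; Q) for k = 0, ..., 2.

b_0 = 2, b_1 = 1, b_2 = 0.

K has 7 vertices, 8 edges, 2 triangles.
rank ∂_0 = 0, rank ∂_1 = 5 ⇒ b_0 = 7 − 0 − 5 = 2; all invariant factors of ∂_1 are 1 so no torsion. So H_0 ≅ Z^2.
rank ∂_1 = 5, rank ∂_2 = 2 ⇒ b_1 = 8 − 5 − 2 = 1; all invariant factors of ∂_2 are 1 so no torsion. So H_1 ≅ Z.
rank ∂_2 = 2, rank ∂_3 = 0 ⇒ b_2 = 2 − 2 − 0 = 0. So H_2 ≅ 0.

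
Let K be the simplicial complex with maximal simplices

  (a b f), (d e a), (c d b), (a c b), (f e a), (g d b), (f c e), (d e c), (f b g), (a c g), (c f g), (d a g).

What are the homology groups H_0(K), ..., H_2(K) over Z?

We work with the vertex ordering a < b < c < d < e < f < g. The simplices of K, each written with vertices in increasing order, are:

  0-simplices (7): a, b, c, d, e, f, g
  1-simplices (18): ab, ac, ad, ae, af, ag, bc, bd, bf, bg, cd, ce, cf, cg, de, dg, ef, fg
  2-simplices (12): abc, abf, acg, ade, adg, aef, bcd, bdg, bfg, cde, cef, cfg

so the chain groups are C_0 ≅ Z^7, C_1 ≅ Z^18, C_2 ≅ Z^12.

Boundary ∂_1: C_1 → C_0 sends each edge [p,q] (with p < q) to q − p.
This gives a 7×18 integer matrix of rank 6; reducing to Smith normal form yields diagonal entries (1,1,1,1,1,1).

∂_2: C_2 → C_1 acts by ∂[p,q,r] = [q,r] − [p,r] + [p,q]. For instance
  ∂abc = bc − ac + ab,
  ∂bfg = fg − bg + bf.
The resulting 18×12 matrix has rank 12, and its Smith normal form has invariant factors (1,1,1,1,1,1,1,1,1,1,1,2).

Reading off H_k = ker ∂_k / im ∂_{k+1}:

  H_0: rank C_0 − rank ∂_1 = 7 − 6 = 1, and the invariant factors of ∂_1 are all 1, so H_0 ≅ Z.
  H_1: rank ker ∂_1 − rank ∂_2 = (18 − 6) − 12 = 0, and ∂_2 has invariant factor 2 > 1, so H_1 ≅ Z_2.
  H_2: rank ker ∂_2 − rank ∂_3 = (12 − 12) − 0 = 0, and there is no ∂_3, so H_2 ≅ 0.

H_0 ≅ Z,  H_1 ≅ Z_2,  H_2 = 0.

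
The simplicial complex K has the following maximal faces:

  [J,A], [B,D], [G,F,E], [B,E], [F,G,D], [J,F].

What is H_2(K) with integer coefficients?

H_2 = 0.

Take the total order A < B < D < E < F < G < J on the vertex set. Then K (dimension 2) consists of the simplices:

  0-simplices (7): A, B, D, E, F, G, J
  1-simplices (9): AJ, BD, BE, DF, DG, EF, EG, FG, FJ
  2-simplices (2): DFG, EFG

so the chain groups are C_0 ≅ Z^7, C_1 ≅ Z^9, C_2 ≅ Z^2.

The boundary map ∂_1: C_1 → C_0 is given by ∂[p,q] = [q] − [p].
The 7×9 boundary matrix has rank 6 and Smith normal form diag(1,1,1,1,1,1).

Boundary ∂_2: C_2 → C_1 maps a triangle to the signed sum of its edges. For instance
  ∂DFG = FG − DG + DF,
  ∂EFG = FG − EG + EF.
The resulting 9×2 matrix has rank 2, and its Smith normal form has invariant factors (1,1).

Computing H_k = (kernel of ∂_k) / (image of ∂_{k+1}):

  H_2: rank ker ∂_2 − rank ∂_3 = (2 − 2) − 0 = 0, and there is no ∂_3, so H_2 = 0.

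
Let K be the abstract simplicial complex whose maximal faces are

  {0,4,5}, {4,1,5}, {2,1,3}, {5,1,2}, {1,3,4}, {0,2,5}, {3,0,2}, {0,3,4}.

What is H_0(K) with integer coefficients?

K has 6 vertices, 12 edges, 8 triangles.
rank ∂_0 = 0, rank ∂_1 = 5 ⇒ b_0 = 6 − 0 − 5 = 1; all invariant factors of ∂_1 are 1 so no torsion. So H_0 ≅ Z.

H_0 = Z.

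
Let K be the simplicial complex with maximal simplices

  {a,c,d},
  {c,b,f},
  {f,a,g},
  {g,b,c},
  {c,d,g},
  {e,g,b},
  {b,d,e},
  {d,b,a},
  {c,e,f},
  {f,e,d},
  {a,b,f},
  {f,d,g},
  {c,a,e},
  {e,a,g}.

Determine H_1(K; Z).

H_1 ≅ Z^2.

We work with the vertex ordering a < b < c < d < e < f < g. The simplices of K, each written with vertices in increasing order, are:

  0-simplices (7): a, b, c, d, e, f, g
  1-simplices (21): ab, ac, ad, ae, af, ag, bc, bd, be, bf, bg, cd, ce, cf, cg, de, df, dg, ef, eg, fg
  2-simplices (14): abd, abf, acd, ace, aeg, afg, bcf, bcg, bde, beg, cdg, cef, def, dfg

Hence C_0 ≅ Z^7, C_1 ≅ Z^21, C_2 ≅ Z^14.

The boundary map ∂_1: C_1 → C_0 maps an edge to its endpoints' difference, ∂[p,q] = q − p.
As a 7×21 matrix over Z this has rank 6, with invariant factors (1,1,1,1,1,1).

Boundary ∂_2: C_2 → C_1 maps a triangle to the signed sum of its edges. For instance
  ∂ace = ce − ae + ac,
  ∂afg = fg − ag + af.
The resulting 21×14 matrix has rank 13, and its Smith normal form has invariant factors (1,1,1,1,1,1,1,1,1,1,1,1,1).

From H_k ≅ ker(∂_k) / im(∂_{k+1}) we obtain:

  H_1: rank ker ∂_1 − rank ∂_2 = (21 − 6) − 13 = 2, and the invariant factors of ∂_2 are all 1, so H_1 ≅ Z^2.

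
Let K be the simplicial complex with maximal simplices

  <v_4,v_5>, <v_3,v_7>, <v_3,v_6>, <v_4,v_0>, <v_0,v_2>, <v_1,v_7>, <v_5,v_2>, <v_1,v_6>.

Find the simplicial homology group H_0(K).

H_0 = Z^2.

Take the total order v_0 < v_1 < v_2 < v_3 < v_4 < v_5 < v_6 < v_7 on the vertex set. Then K (dimension 1) consists of the simplices:

  0-simplices (8): [v_0], [v_1], [v_2], [v_3], [v_4], [v_5], [v_6], [v_7]
  1-simplices (8): [v_0,v_2], [v_0,v_4], [v_1,v_6], [v_1,v_7], [v_2,v_5], [v_3,v_6], [v_3,v_7], [v_4,v_5]

giving chain groups C_0 ≅ Z^8, C_1 ≅ Z^8.

The boundary map ∂_1: C_1 → C_0 maps an edge to its endpoints' difference, ∂[p,q] = q − p. For instance
  ∂[v_1,v_6] = [v_6] − [v_1].
This gives a 8×8 integer matrix of rank 6; reducing to Smith normal form yields diagonal entries (1,1,1,1,1,1).

Computing H_k = (kernel of ∂_k) / (image of ∂_{k+1}):

  H_0: rank C_0 − rank ∂_1 = 8 − 6 = 2, and the invariant factors of ∂_1 are all 1, so H_0 = Z^2.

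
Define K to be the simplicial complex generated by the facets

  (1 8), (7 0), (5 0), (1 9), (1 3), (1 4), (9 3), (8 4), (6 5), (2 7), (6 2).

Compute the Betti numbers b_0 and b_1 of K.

K has 10 vertices, 11 edges.
rank ∂_0 = 0, rank ∂_1 = 8 ⇒ b_0 = 10 − 0 − 8 = 2; all invariant factors of ∂_1 are 1 so no torsion. So H_0 ≅ Z^2.
rank ∂_1 = 8, rank ∂_2 = 0 ⇒ b_1 = 11 − 8 − 0 = 3. So H_1 ≅ Z^3.

b_0 = 2, b_1 = 3.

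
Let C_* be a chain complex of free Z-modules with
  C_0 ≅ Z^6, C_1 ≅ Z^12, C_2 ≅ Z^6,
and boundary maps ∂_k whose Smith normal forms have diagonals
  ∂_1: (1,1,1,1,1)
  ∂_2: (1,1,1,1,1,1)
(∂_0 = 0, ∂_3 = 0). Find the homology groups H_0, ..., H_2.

H_0 = Z,  H_1 = Z,  H_2 = 0.

H_0: b_0 = 6 − 0 − 5 = 1; torsion from ∂_1 factors > 1: none. So H_0 = Z.
H_1: b_1 = 12 − 5 − 6 = 1; torsion from ∂_2 factors > 1: none. So H_1 = Z.
H_2: b_2 = 6 − 6 − 0 = 0; torsion from ∂_3 factors > 1: none. So H_2 = 0.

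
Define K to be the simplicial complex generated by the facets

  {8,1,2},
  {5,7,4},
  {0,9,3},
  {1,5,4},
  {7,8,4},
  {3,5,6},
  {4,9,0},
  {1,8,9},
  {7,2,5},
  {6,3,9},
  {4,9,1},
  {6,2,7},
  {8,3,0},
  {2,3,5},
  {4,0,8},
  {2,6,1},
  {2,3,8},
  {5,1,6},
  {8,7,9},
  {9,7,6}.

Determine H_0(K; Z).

Fix the vertex order 0 < 1 < 2 < 3 < 4 < 5 < 6 < 7 < 8 < 9 and write every simplex with vertices in increasing order. Then dim K = 2 and the simplices of K are:

  0-simplices (10): [0], [1], [2], [3], [4], [5], [6], [7], [8], [9]
  1-simplices (30): (30 of them)
  2-simplices (20): (20 of them)

so the chain groups are C_0 ≅ Z^10, C_1 ≅ Z^30, C_2 ≅ Z^20.

∂_1: C_1 → C_0 sends each edge [p,q] (with p < q) to q − p.
As a 10×30 matrix over Z this has rank 9, with invariant factors (1,1,1,1,1,1,1,1,1).

∂_2: C_2 → C_1 sends each 2-simplex [p,q,r] to [q,r] − [p,r] + [p,q]. For instance
  ∂[2,3,8] = [3,8] − [2,8] + [2,3],
  ∂[3,6,9] = [6,9] − [3,9] + [3,6].
This gives a 30×20 integer matrix of rank 20; reducing to Smith normal form yields diagonal entries (1,1,1,1,1,1,1,1,1,1,1,1,1,1,1,1,1,1,1,2).

Computing H_k = (kernel of ∂_k) / (image of ∂_{k+1}):

  H_0: rank C_0 − rank ∂_1 = 10 − 9 = 1, and the invariant factors of ∂_1 are all 1, so H_0 = Z.

(K is a triangulation of the Klein bottle.)

H_0 = Z.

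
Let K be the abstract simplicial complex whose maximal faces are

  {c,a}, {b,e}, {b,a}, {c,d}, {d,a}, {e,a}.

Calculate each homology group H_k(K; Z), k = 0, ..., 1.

H_0 ≅ Z,  H_1 ≅ Z^2.

Take the total order a < b < c < d < e on the vertex set. Then K (dimension 1) consists of the simplices:

  0-simplices (5): a, b, c, d, e
  1-simplices (6): ab, ac, ad, ae, be, cd

Hence C_0 ≅ Z^5, C_1 ≅ Z^6.

The boundary map ∂_1: C_1 → C_0 sends each edge [p,q] (with p < q) to q − p.
As a 5×6 matrix over Z this has rank 4, with invariant factors (1,1,1,1).

Computing H_k = (kernel of ∂_k) / (image of ∂_{k+1}):

  H_0: rank C_0 − rank ∂_1 = 5 − 4 = 1, and the invariant factors of ∂_1 are all 1, so H_0 ≅ Z.
  H_1: rank ker ∂_1 − rank ∂_2 = (6 − 4) − 0 = 2, and there is no ∂_2, so H_1 ≅ Z^2.

(K is a triangulation of a wedge of 2 circles.)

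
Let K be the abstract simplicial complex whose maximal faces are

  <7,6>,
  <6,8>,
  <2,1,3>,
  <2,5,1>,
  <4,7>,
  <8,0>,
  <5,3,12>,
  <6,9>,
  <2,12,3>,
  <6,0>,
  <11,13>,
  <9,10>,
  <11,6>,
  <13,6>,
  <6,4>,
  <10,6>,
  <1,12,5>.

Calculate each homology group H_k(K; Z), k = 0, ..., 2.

H_0 ≅ Z^2,  H_1 ≅ Z^5,  H_2 = 0.

K has 14 vertices, 22 edges, 5 triangles.
rank ∂_0 = 0, rank ∂_1 = 12 ⇒ b_0 = 14 − 0 − 12 = 2; all invariant factors of ∂_1 are 1 so no torsion. So H_0 ≅ Z^2.
rank ∂_1 = 12, rank ∂_2 = 5 ⇒ b_1 = 22 − 12 − 5 = 5; all invariant factors of ∂_2 are 1 so no torsion. So H_1 ≅ Z^5.
rank ∂_2 = 5, rank ∂_3 = 0 ⇒ b_2 = 5 − 5 − 0 = 0. So H_2 ≅ 0.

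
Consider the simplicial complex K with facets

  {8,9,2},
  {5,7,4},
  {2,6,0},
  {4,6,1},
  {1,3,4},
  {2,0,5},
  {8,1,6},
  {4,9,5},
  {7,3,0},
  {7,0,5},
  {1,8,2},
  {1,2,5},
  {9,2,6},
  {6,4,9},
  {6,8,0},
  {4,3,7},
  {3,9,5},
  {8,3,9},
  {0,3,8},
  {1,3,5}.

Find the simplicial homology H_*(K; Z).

Fix the vertex order 0 < 1 < 2 < 3 < 4 < 5 < 6 < 7 < 8 < 9 and write every simplex with vertices in increasing order. Then dim K = 2 and the simplices of K are:

  0-simplices (10): [0], [1], [2], [3], [4], [5], [6], [7], [8], [9]
  1-simplices (30): (30 of them)
  2-simplices (20): (20 of them)

Hence C_0 ≅ Z^10, C_1 ≅ Z^30, C_2 ≅ Z^20.

Boundary ∂_1: C_1 → C_0 is given by ∂[p,q] = [q] − [p]. For instance
  ∂[3,9] = [9] − [3].
This gives a 10×30 integer matrix of rank 9; reducing to Smith normal form yields diagonal entries (1,1,1,1,1,1,1,1,1).

The boundary map ∂_2: C_2 → C_1 maps a triangle to the signed sum of its edges. For instance
  ∂[4,5,7] = [5,7] − [4,7] + [4,5],
  ∂[4,5,9] = [5,9] − [4,9] + [4,5].
The 30×20 boundary matrix has rank 20 and Smith normal form diag(1,1,1,1,1,1,1,1,1,1,1,1,1,1,1,1,1,1,1,2).

Reading off H_k = ker ∂_k / im ∂_{k+1}:

  H_0: rank C_0 − rank ∂_1 = 10 − 9 = 1, and the invariant factors of ∂_1 are all 1, so H_0 = Z.
  H_1: rank ker ∂_1 − rank ∂_2 = (30 − 9) − 20 = 1, and ∂_2 has invariant factor 2 > 1, so H_1 = Z ⊕ Z/2.
  H_2: rank ker ∂_2 − rank ∂_3 = (20 − 20) − 0 = 0, and there is no ∂_3, so H_2 = 0.

As a check, the Euler characteristic is 10 − 30 + 20 = 0, which agrees with 1 − 1 + 0 = 0.

H_0 ≅ Z,  H_1 ≅ Z ⊕ Z/2,  H_2 = 0.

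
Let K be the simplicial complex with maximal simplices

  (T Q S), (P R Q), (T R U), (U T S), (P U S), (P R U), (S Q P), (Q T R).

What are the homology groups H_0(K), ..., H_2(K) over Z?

H_0 ≅ Z,  H_1 = 0,  H_2 ≅ Z.

Fix the vertex order P < Q < R < S < T < U and write every simplex with vertices in increasing order. Then dim K = 2 and the simplices of K are:

  0-simplices (6): P, Q, R, S, T, U
  1-simplices (12): PQ, PR, PS, PU, QR, QS, QT, RT, RU, ST, SU, TU
  2-simplices (8): PQR, PQS, PRU, PSU, QRT, QST, RTU, STU

Hence C_0 ≅ Z^6, C_1 ≅ Z^12, C_2 ≅ Z^8.

The boundary map ∂_1: C_1 → C_0 sends each edge [p,q] (with p < q) to q − p. For instance
  ∂PQ = Q − P.
The resulting 6×12 matrix has rank 5, and its Smith normal form has invariant factors (1,1,1,1,1).

Boundary ∂_2: C_2 → C_1 sends each 2-simplex [p,q,r] to [q,r] − [p,r] + [p,q]. For instance
  ∂PRU = RU − PU + PR,
  ∂PSU = SU − PU + PS.
This gives a 12×8 integer matrix of rank 7; reducing to Smith normal form yields diagonal entries (1,1,1,1,1,1,1).

Computing H_k = (kernel of ∂_k) / (image of ∂_{k+1}):

  H_0: rank C_0 − rank ∂_1 = 6 − 5 = 1, and the invariant factors of ∂_1 are all 1, so H_0 = Z.
  H_1: rank ker ∂_1 − rank ∂_2 = (12 − 5) − 7 = 0, and the invariant factors of ∂_2 are all 1, so H_1 = 0.
  H_2: rank ker ∂_2 − rank ∂_3 = (8 − 7) − 0 = 1, and there is no ∂_3, so H_2 = Z.

As a check, the Euler characteristic is 6 − 12 + 8 = 2, which agrees with 1 − 0 + 1 = 2.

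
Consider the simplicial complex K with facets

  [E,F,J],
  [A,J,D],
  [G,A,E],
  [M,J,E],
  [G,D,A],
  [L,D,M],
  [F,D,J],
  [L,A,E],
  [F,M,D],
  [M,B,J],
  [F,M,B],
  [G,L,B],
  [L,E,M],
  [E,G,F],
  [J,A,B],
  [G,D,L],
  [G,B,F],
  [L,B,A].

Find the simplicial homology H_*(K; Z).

We work with the vertex ordering A < B < D < E < F < G < J < L < M. The simplices of K, each written with vertices in increasing order, are:

  0-simplices (9): A, B, D, E, F, G, J, L, M
  1-simplices (27): AB, AD, AE, AG, AJ, AL, BF, BG, BJ, BL, BM, DF, DG, DJ, DL, DM, EF, EG, EJ, EL, EM, FG, FJ, FM, GL, JM, LM
  2-simplices (18): ABJ, ABL, ADG, ADJ, AEG, AEL, BFG, BFM, BGL, BJM, DFJ, DFM, DGL, DLM, EFG, EFJ, EJM, ELM

so the chain groups are C_0 ≅ Z^9, C_1 ≅ Z^27, C_2 ≅ Z^18.

Boundary ∂_1: C_1 → C_0 maps an edge to its endpoints' difference, ∂[p,q] = q − p.
The 9×27 boundary matrix has rank 8 and Smith normal form diag(1,1,1,1,1,1,1,1).

Boundary ∂_2: C_2 → C_1 acts by ∂[p,q,r] = [q,r] − [p,r] + [p,q]. For instance
  ∂EFJ = FJ − EJ + EF,
  ∂ADJ = DJ − AJ + AD.
As a 27×18 matrix over Z this has rank 18, with invariant factors (1,1,1,1,1,1,1,1,1,1,1,1,1,1,1,1,1,2).

From H_k ≅ ker(∂_k) / im(∂_{k+1}) we obtain:

  H_0: rank C_0 − rank ∂_1 = 9 − 8 = 1, and the invariant factors of ∂_1 are all 1, so H_0 = Z.
  H_1: rank ker ∂_1 − rank ∂_2 = (27 − 8) − 18 = 1, and ∂_2 has invariant factor 2 > 1, so H_1 = Z ⊕ Z/2.
  H_2: rank ker ∂_2 − rank ∂_3 = (18 − 18) − 0 = 0, and there is no ∂_3, so H_2 = 0.

(K is a triangulation of the Klein bottle.)

H_0 = Z,  H_1 = Z ⊕ Z/2,  H_2 = 0.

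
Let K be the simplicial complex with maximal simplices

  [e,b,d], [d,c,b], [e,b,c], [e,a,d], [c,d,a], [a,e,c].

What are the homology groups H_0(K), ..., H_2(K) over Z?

H_0 = Z,  H_1 = 0,  H_2 = Z.

Fix the vertex order a < b < c < d < e and write every simplex with vertices in increasing order. Then dim K = 2 and the simplices of K are:

  0-simplices (5): a, b, c, d, e
  1-simplices (9): ac, ad, ae, bc, bd, be, cd, ce, de
  2-simplices (6): acd, ace, ade, bcd, bce, bde

so the chain groups are C_0 ≅ Z^5, C_1 ≅ Z^9, C_2 ≅ Z^6.

∂_1: C_1 → C_0 is given by ∂[p,q] = [q] − [p].
This gives a 5×9 integer matrix of rank 4; reducing to Smith normal form yields diagonal entries (1,1,1,1).

The boundary map ∂_2: C_2 → C_1 maps a triangle to the signed sum of its edges. For instance
  ∂ade = de − ae + ad,
  ∂bcd = cd − bd + bc.
The 9×6 boundary matrix has rank 5 and Smith normal form diag(1,1,1,1,1).

From H_k ≅ ker(∂_k) / im(∂_{k+1}) we obtain:

  H_0: rank C_0 − rank ∂_1 = 5 − 4 = 1, and the invariant factors of ∂_1 are all 1, so H_0 = Z.
  H_1: rank ker ∂_1 − rank ∂_2 = (9 − 4) − 5 = 0, and the invariant factors of ∂_2 are all 1, so H_1 = 0.
  H_2: rank ker ∂_2 − rank ∂_3 = (6 − 5) − 0 = 1, and there is no ∂_3, so H_2 = Z.

As a check, the Euler characteristic is 5 − 9 + 6 = 2, which agrees with 1 − 0 + 1 = 2.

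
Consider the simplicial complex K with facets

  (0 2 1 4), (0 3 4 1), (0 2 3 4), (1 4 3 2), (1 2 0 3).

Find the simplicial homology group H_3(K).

H_3 = Z.

Take the total order 0 < 1 < 2 < 3 < 4 on the vertex set. Then K (dimension 3) consists of the simplices:

  0-simplices (5): [0], [1], [2], [3], [4]
  1-simplices (10): [0,1], [0,2], [0,3], [0,4], [1,2], [1,3], [1,4], [2,3], [2,4], [3,4]
  2-simplices (10): [0,1,2], [0,1,3], [0,1,4], [0,2,3], [0,2,4], [0,3,4], [1,2,3], [1,2,4], [1,3,4], [2,3,4]
  3-simplices (5): [0,1,2,3], [0,1,2,4], [0,1,3,4], [0,2,3,4], [1,2,3,4]

so the chain groups are C_0 ≅ Z^5, C_1 ≅ Z^10, C_2 ≅ Z^10, C_3 ≅ Z^5.

∂_1: C_1 → C_0 is given by ∂[p,q] = [q] − [p].
This gives a 5×10 integer matrix of rank 4; reducing to Smith normal form yields diagonal entries (1,1,1,1).

∂_2: C_2 → C_1 sends each 2-simplex [p,q,r] to [q,r] − [p,r] + [p,q]. For instance
  ∂[1,3,4] = [3,4] − [1,4] + [1,3],
  ∂[0,2,3] = [2,3] − [0,3] + [0,2].
The resulting 10×10 matrix has rank 6, and its Smith normal form has invariant factors (1,1,1,1,1,1).

Boundary ∂_3: C_3 → C_2 sends each 3-simplex σ to the alternating sum Σ_i (−1)^i (σ with its i-th vertex removed). For instance
  ∂[0,1,2,3] = [1,2,3] − [0,2,3] + [0,1,3] − [0,1,2],
  ∂[0,1,2,4] = [1,2,4] − [0,2,4] + [0,1,4] − [0,1,2].
As a 10×5 matrix over Z this has rank 4, with invariant factors (1,1,1,1).

Computing H_k = (kernel of ∂_k) / (image of ∂_{k+1}):

  H_3: rank ker ∂_3 − rank ∂_4 = (5 − 4) − 0 = 1, and there is no ∂_4, so H_3 = Z.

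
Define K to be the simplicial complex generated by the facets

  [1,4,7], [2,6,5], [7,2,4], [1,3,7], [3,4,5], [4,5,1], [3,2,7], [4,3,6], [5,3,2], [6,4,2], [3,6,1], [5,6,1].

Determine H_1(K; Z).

Order the vertices as 1 < 2 < 3 < 4 < 5 < 6 < 7. Listing each simplex with vertices in this order, K has dimension 2 with simplices:

  0-simplices (7): [1], [2], [3], [4], [5], [6], [7]
  1-simplices (18): [1,3], [1,4], [1,5], [1,6], [1,7], [2,3], [2,4], [2,5], [2,6], [2,7], [3,4], [3,5], [3,6], [3,7], [4,5], [4,6], [4,7], [5,6]
  2-simplices (12): [1,3,6], [1,3,7], [1,4,5], [1,4,7], [1,5,6], [2,3,5], [2,3,7], [2,4,6], [2,4,7], [2,5,6], [3,4,5], [3,4,6]

so the chain groups are C_0 ≅ Z^7, C_1 ≅ Z^18, C_2 ≅ Z^12.

Boundary ∂_1: C_1 → C_0 maps an edge to its endpoints' difference, ∂[p,q] = q − p.
The 7×18 boundary matrix has rank 6 and Smith normal form diag(1,1,1,1,1,1).

∂_2: C_2 → C_1 maps a triangle to the signed sum of its edges. For instance
  ∂[1,3,7] = [3,7] − [1,7] + [1,3],
  ∂[2,4,7] = [4,7] − [2,7] + [2,4].
The resulting 18×12 matrix has rank 12, and its Smith normal form has invariant factors (1,1,1,1,1,1,1,1,1,1,1,2).

Now H_k = ker ∂_k / im ∂_{k+1}, so:

  H_1: rank ker ∂_1 − rank ∂_2 = (18 − 6) − 12 = 0, and ∂_2 has invariant factor 2 > 1, so H_1 ≅ Z/2Z.

H_1 = Z/2Z.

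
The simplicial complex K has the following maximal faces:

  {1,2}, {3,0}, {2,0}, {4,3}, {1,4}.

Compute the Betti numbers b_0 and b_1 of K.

b_0 = 1, b_1 = 1.

Take the total order 0 < 1 < 2 < 3 < 4 on the vertex set. Then K (dimension 1) consists of the simplices:

  0-simplices (5): [0], [1], [2], [3], [4]
  1-simplices (5): [0,2], [0,3], [1,2], [1,4], [3,4]

giving chain groups C_0 ≅ Z^5, C_1 ≅ Z^5.

Boundary ∂_1: C_1 → C_0 is given by ∂[p,q] = [q] − [p]. For instance
  ∂[0,3] = [3] − [0].
The resulting 5×5 matrix has rank 4, and its Smith normal form has invariant factors (1,1,1,1).

From H_k ≅ ker(∂_k) / im(∂_{k+1}) we obtain:

  H_0: rank C_0 − rank ∂_1 = 5 − 4 = 1, and the invariant factors of ∂_1 are all 1, so H_0 = Z.
  H_1: rank ker ∂_1 − rank ∂_2 = (5 − 4) − 0 = 1, and there is no ∂_2, so H_1 = Z.

Hence the Betti numbers are b_0 = 1, b_1 = 1.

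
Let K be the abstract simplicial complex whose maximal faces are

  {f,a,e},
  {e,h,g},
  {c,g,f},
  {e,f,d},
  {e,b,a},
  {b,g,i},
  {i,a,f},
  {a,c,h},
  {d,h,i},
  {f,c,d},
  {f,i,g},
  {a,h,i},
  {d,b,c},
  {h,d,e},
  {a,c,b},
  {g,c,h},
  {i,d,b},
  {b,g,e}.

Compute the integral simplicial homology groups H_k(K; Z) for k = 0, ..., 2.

Fix the vertex order a < b < c < d < e < f < g < h < i and write every simplex with vertices in increasing order. Then dim K = 2 and the simplices of K are:

  0-simplices (9): a, b, c, d, e, f, g, h, i
  1-simplices (27): ab, ac, ae, af, ah, ai, bc, bd, be, bg, bi, cd, cf, cg, ch, de, df, dh, di, ef, eg, eh, fg, fi, gh, gi, hi
  2-simplices (18): abc, abe, ach, aef, afi, ahi, bcd, bdi, beg, bgi, cdf, cfg, cgh, def, deh, dhi, egh, fgi

so the chain groups are C_0 ≅ Z^9, C_1 ≅ Z^27, C_2 ≅ Z^18.

The boundary map ∂_1: C_1 → C_0 maps an edge to its endpoints' difference, ∂[p,q] = q − p.
As a 9×27 matrix over Z this has rank 8, with invariant factors (1,1,1,1,1,1,1,1).

Boundary ∂_2: C_2 → C_1 sends each 2-simplex [p,q,r] to [q,r] − [p,r] + [p,q]. For instance
  ∂cgh = gh − ch + cg,
  ∂deh = eh − dh + de.
As a 27×18 matrix over Z this has rank 17, with invariant factors (1,1,1,1,1,1,1,1,1,1,1,1,1,1,1,1,1).

From H_k ≅ ker(∂_k) / im(∂_{k+1}) we obtain:

  H_0: rank C_0 − rank ∂_1 = 9 − 8 = 1, and the invariant factors of ∂_1 are all 1, so H_0 = Z.
  H_1: rank ker ∂_1 − rank ∂_2 = (27 − 8) − 17 = 2, and the invariant factors of ∂_2 are all 1, so H_1 = Z^2.
  H_2: rank ker ∂_2 − rank ∂_3 = (18 − 17) − 0 = 1, and there is no ∂_3, so H_2 = Z.

H_0 = Z,  H_1 = Z^2,  H_2 = Z.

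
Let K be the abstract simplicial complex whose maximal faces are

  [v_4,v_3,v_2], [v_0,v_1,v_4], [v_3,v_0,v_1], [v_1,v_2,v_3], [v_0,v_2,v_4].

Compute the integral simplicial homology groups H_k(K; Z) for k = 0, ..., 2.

Take the total order v_0 < v_1 < v_2 < v_3 < v_4 on the vertex set. Then K (dimension 2) consists of the simplices:

  0-simplices (5): [v_0], [v_1], [v_2], [v_3], [v_4]
  1-simplices (10): [v_0,v_1], [v_0,v_2], [v_0,v_3], [v_0,v_4], [v_1,v_2], [v_1,v_3], [v_1,v_4], [v_2,v_3], [v_2,v_4], [v_3,v_4]
  2-simplices (5): [v_0,v_1,v_3], [v_0,v_1,v_4], [v_0,v_2,v_4], [v_1,v_2,v_3], [v_2,v_3,v_4]

Hence C_0 ≅ Z^5, C_1 ≅ Z^10, C_2 ≅ Z^5.

∂_1: C_1 → C_0 sends each edge [p,q] (with p < q) to q − p.
This gives a 5×10 integer matrix of rank 4; reducing to Smith normal form yields diagonal entries (1,1,1,1).

Boundary ∂_2: C_2 → C_1 acts by ∂[p,q,r] = [q,r] − [p,r] + [p,q]. For instance
  ∂[v_1,v_2,v_3] = [v_2,v_3] − [v_1,v_3] + [v_1,v_2],
  ∂[v_0,v_1,v_4] = [v_1,v_4] − [v_0,v_4] + [v_0,v_1].
This gives a 10×5 integer matrix of rank 5; reducing to Smith normal form yields diagonal entries (1,1,1,1,1).

Reading off H_k = ker ∂_k / im ∂_{k+1}:

  H_0: rank C_0 − rank ∂_1 = 5 − 4 = 1, and the invariant factors of ∂_1 are all 1, so H_0 = Z.
  H_1: rank ker ∂_1 − rank ∂_2 = (10 − 4) − 5 = 1, and the invariant factors of ∂_2 are all 1, so H_1 = Z.
  H_2: rank ker ∂_2 − rank ∂_3 = (5 − 5) − 0 = 0, and there is no ∂_3, so H_2 = 0.

(K is a triangulation of the Möbius band.)

H_0 = Z,  H_1 = Z,  H_2 = 0.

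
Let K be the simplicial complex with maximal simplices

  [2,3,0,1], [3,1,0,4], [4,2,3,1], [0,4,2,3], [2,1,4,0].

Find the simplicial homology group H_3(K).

H_3 = Z.

Take the total order 0 < 1 < 2 < 3 < 4 on the vertex set. Then K (dimension 3) consists of the simplices:

  0-simplices (5): [0], [1], [2], [3], [4]
  1-simplices (10): [0,1], [0,2], [0,3], [0,4], [1,2], [1,3], [1,4], [2,3], [2,4], [3,4]
  2-simplices (10): [0,1,2], [0,1,3], [0,1,4], [0,2,3], [0,2,4], [0,3,4], [1,2,3], [1,2,4], [1,3,4], [2,3,4]
  3-simplices (5): [0,1,2,3], [0,1,2,4], [0,1,3,4], [0,2,3,4], [1,2,3,4]

so the chain groups are C_0 ≅ Z^5, C_1 ≅ Z^10, C_2 ≅ Z^10, C_3 ≅ Z^5.

The boundary map ∂_1: C_1 → C_0 sends each edge [p,q] (with p < q) to q − p.
The resulting 5×10 matrix has rank 4, and its Smith normal form has invariant factors (1,1,1,1).

Boundary ∂_2: C_2 → C_1 maps a triangle to the signed sum of its edges. For instance
  ∂[0,3,4] = [3,4] − [0,4] + [0,3],
  ∂[0,1,2] = [1,2] − [0,2] + [0,1].
The 10×10 boundary matrix has rank 6 and Smith normal form diag(1,1,1,1,1,1).

Boundary ∂_3: C_3 → C_2 sends each 3-simplex σ to the alternating sum Σ_i (−1)^i (σ with its i-th vertex removed). For instance
  ∂[0,2,3,4] = [2,3,4] − [0,3,4] + [0,2,4] − [0,2,3],
  ∂[0,1,2,3] = [1,2,3] − [0,2,3] + [0,1,3] − [0,1,2].
This gives a 10×5 integer matrix of rank 4; reducing to Smith normal form yields diagonal entries (1,1,1,1).

From H_k ≅ ker(∂_k) / im(∂_{k+1}) we obtain:

  H_3: rank ker ∂_3 − rank ∂_4 = (5 − 4) − 0 = 1, and there is no ∂_4, so H_3 = Z.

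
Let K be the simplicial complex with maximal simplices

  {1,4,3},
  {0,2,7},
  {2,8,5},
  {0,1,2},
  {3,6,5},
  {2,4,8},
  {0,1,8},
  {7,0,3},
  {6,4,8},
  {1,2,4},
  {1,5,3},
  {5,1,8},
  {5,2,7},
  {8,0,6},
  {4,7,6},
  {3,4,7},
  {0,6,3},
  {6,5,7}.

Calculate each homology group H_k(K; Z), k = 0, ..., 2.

H_0 ≅ Z,  H_1 ≅ Z ⊕ Z/2Z,  H_2 = 0.

Fix the vertex order 0 < 1 < 2 < 3 < 4 < 5 < 6 < 7 < 8 and write every simplex with vertices in increasing order. Then dim K = 2 and the simplices of K are:

  0-simplices (9): [0], [1], [2], [3], [4], [5], [6], [7], [8]
  1-simplices (27): (27 of them)
  2-simplices (18): [0,1,2], [0,1,8], [0,2,7], [0,3,6], [0,3,7], [0,6,8], [1,2,4], [1,3,4], [1,3,5], [1,5,8], [2,4,8], [2,5,7], [2,5,8], [3,4,7], [3,5,6], [4,6,7], [4,6,8], [5,6,7]

giving chain groups C_0 ≅ Z^9, C_1 ≅ Z^27, C_2 ≅ Z^18.

∂_1: C_1 → C_0 sends each edge [p,q] (with p < q) to q − p.
The 9×27 boundary matrix has rank 8 and Smith normal form diag(1,1,1,1,1,1,1,1).

The boundary map ∂_2: C_2 → C_1 maps a triangle to the signed sum of its edges. For instance
  ∂[1,3,4] = [3,4] − [1,4] + [1,3],
  ∂[0,6,8] = [6,8] − [0,8] + [0,6].
As a 27×18 matrix over Z this has rank 18, with invariant factors (1,1,1,1,1,1,1,1,1,1,1,1,1,1,1,1,1,2).

Reading off H_k = ker ∂_k / im ∂_{k+1}:

  H_0: rank C_0 − rank ∂_1 = 9 − 8 = 1, and the invariant factors of ∂_1 are all 1, so H_0 = Z.
  H_1: rank ker ∂_1 − rank ∂_2 = (27 − 8) − 18 = 1, and ∂_2 has invariant factor 2 > 1, so H_1 = Z ⊕ Z/2Z.
  H_2: rank ker ∂_2 − rank ∂_3 = (18 − 18) − 0 = 0, and there is no ∂_3, so H_2 = 0.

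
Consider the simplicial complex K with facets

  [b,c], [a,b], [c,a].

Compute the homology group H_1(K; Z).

Take the total order a < b < c on the vertex set. Then K (dimension 1) consists of the simplices:

  0-simplices (3): a, b, c
  1-simplices (3): ab, ac, bc

so the chain groups are C_0 ≅ Z^3, C_1 ≅ Z^3.

Boundary ∂_1: C_1 → C_0 maps an edge to its endpoints' difference, ∂[p,q] = q − p. For instance
  ∂ab = b − a.
The resulting 3×3 matrix has rank 2, and its Smith normal form has invariant factors (1,1).

Computing H_k = (kernel of ∂_k) / (image of ∂_{k+1}):

  H_1: rank ker ∂_1 − rank ∂_2 = (3 − 2) − 0 = 1, and there is no ∂_2, so H_1 = Z.

H_1 = Z.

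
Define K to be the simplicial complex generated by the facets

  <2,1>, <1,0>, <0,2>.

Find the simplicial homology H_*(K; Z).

Take the total order 0 < 1 < 2 on the vertex set. Then K (dimension 1) consists of the simplices:

  0-simplices (3): [0], [1], [2]
  1-simplices (3): [0,1], [0,2], [1,2]

giving chain groups C_0 ≅ Z^3, C_1 ≅ Z^3.

Boundary ∂_1: C_1 → C_0 sends each edge [p,q] (with p < q) to q − p. For instance
  ∂[0,2] = [2] − [0].
As a 3×3 matrix over Z this has rank 2, with invariant factors (1,1).

From H_k ≅ ker(∂_k) / im(∂_{k+1}) we obtain:

  H_0: rank C_0 − rank ∂_1 = 3 − 2 = 1, and the invariant factors of ∂_1 are all 1, so H_0 = Z.
  H_1: rank ker ∂_1 − rank ∂_2 = (3 − 2) − 0 = 1, and there is no ∂_2, so H_1 = Z.

As a check, the Euler characteristic is 3 − 3 = 0, which agrees with 1 − 1 = 0.

H_0 ≅ Z,  H_1 ≅ Z.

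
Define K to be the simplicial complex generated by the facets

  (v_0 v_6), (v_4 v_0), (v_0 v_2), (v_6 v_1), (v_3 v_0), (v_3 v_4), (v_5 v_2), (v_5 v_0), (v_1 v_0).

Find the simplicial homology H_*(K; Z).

Order the vertices as v_0 < v_1 < v_2 < v_3 < v_4 < v_5 < v_6. Listing each simplex with vertices in this order, K has dimension 1 with simplices:

  0-simplices (7): [v_0], [v_1], [v_2], [v_3], [v_4], [v_5], [v_6]
  1-simplices (9): [v_0,v_1], [v_0,v_2], [v_0,v_3], [v_0,v_4], [v_0,v_5], [v_0,v_6], [v_1,v_6], [v_2,v_5], [v_3,v_4]

Hence C_0 ≅ Z^7, C_1 ≅ Z^9.

The boundary map ∂_1: C_1 → C_0 maps an edge to its endpoints' difference, ∂[p,q] = q − p.
This gives a 7×9 integer matrix of rank 6; reducing to Smith normal form yields diagonal entries (1,1,1,1,1,1).

From H_k ≅ ker(∂_k) / im(∂_{k+1}) we obtain:

  H_0: rank C_0 − rank ∂_1 = 7 − 6 = 1, and the invariant factors of ∂_1 are all 1, so H_0 = Z.
  H_1: rank ker ∂_1 − rank ∂_2 = (9 − 6) − 0 = 3, and there is no ∂_2, so H_1 = Z^3.

(K is a triangulation of a wedge of 3 circles.)

H_0 = Z,  H_1 = Z^3.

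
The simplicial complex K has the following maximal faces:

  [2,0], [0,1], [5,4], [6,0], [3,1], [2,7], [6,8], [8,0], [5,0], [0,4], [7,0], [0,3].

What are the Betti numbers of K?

Take the total order 0 < 1 < 2 < 3 < 4 < 5 < 6 < 7 < 8 on the vertex set. Then K (dimension 1) consists of the simplices:

  0-simplices (9): [0], [1], [2], [3], [4], [5], [6], [7], [8]
  1-simplices (12): [0,1], [0,2], [0,3], [0,4], [0,5], [0,6], [0,7], [0,8], [1,3], [2,7], [4,5], [6,8]

so the chain groups are C_0 ≅ Z^9, C_1 ≅ Z^12.

Boundary ∂_1: C_1 → C_0 sends each edge [p,q] (with p < q) to q − p.
As a 9×12 matrix over Z this has rank 8, with invariant factors (1,1,1,1,1,1,1,1).

Now H_k = ker ∂_k / im ∂_{k+1}, so:

  H_0: rank C_0 − rank ∂_1 = 9 − 8 = 1, and the invariant factors of ∂_1 are all 1, so H_0 ≅ Z.
  H_1: rank ker ∂_1 − rank ∂_2 = (12 − 8) − 0 = 4, and there is no ∂_2, so H_1 ≅ Z^4.

As a check, the Euler characteristic is 9 − 12 = -3, which agrees with 1 − 4 = -3.
(K is a triangulation of a wedge of 4 circles.)

Hence the Betti numbers are b_0 = 1, b_1 = 4.

b_0 = 1, b_1 = 4.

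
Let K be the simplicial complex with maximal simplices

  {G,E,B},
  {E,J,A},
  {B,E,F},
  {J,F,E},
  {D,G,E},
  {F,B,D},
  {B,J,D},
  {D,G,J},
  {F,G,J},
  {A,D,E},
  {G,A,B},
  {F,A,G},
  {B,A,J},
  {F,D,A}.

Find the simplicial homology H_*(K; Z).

Order the vertices as A < B < D < E < F < G < J. Listing each simplex with vertices in this order, K has dimension 2 with simplices:

  0-simplices (7): A, B, D, E, F, G, J
  1-simplices (21): AB, AD, AE, AF, AG, AJ, BD, BE, BF, BG, BJ, DE, DF, DG, DJ, EF, EG, EJ, FG, FJ, GJ
  2-simplices (14): ABG, ABJ, ADE, ADF, AEJ, AFG, BDF, BDJ, BEF, BEG, DEG, DGJ, EFJ, FGJ

so the chain groups are C_0 ≅ Z^7, C_1 ≅ Z^21, C_2 ≅ Z^14.

∂_1: C_1 → C_0 is given by ∂[p,q] = [q] − [p]. For instance
  ∂AB = B − A.
The 7×21 boundary matrix has rank 6 and Smith normal form diag(1,1,1,1,1,1).

Boundary ∂_2: C_2 → C_1 maps a triangle to the signed sum of its edges. For instance
  ∂BEG = EG − BG + BE,
  ∂ABG = BG − AG + AB.
This gives a 21×14 integer matrix of rank 13; reducing to Smith normal form yields diagonal entries (1,1,1,1,1,1,1,1,1,1,1,1,1).

Computing H_k = (kernel of ∂_k) / (image of ∂_{k+1}):

  H_0: rank C_0 − rank ∂_1 = 7 − 6 = 1, and the invariant factors of ∂_1 are all 1, so H_0 = Z.
  H_1: rank ker ∂_1 − rank ∂_2 = (21 − 6) − 13 = 2, and the invariant factors of ∂_2 are all 1, so H_1 = Z^2.
  H_2: rank ker ∂_2 − rank ∂_3 = (14 − 13) − 0 = 1, and there is no ∂_3, so H_2 = Z.

As a check, the Euler characteristic is 7 − 21 + 14 = 0, which agrees with 1 − 2 + 1 = 0.

H_0 = Z,  H_1 = Z^2,  H_2 = Z.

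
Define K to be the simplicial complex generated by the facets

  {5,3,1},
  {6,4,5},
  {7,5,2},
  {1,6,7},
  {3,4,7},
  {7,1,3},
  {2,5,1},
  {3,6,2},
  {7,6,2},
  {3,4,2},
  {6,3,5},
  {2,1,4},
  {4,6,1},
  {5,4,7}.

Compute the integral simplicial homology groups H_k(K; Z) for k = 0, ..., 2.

H_0 = Z,  H_1 = Z^2,  H_2 = Z.

We work with the vertex ordering 1 < 2 < 3 < 4 < 5 < 6 < 7. The simplices of K, each written with vertices in increasing order, are:

  0-simplices (7): [1], [2], [3], [4], [5], [6], [7]
  1-simplices (21): [1,2], [1,3], [1,4], [1,5], [1,6], [1,7], [2,3], [2,4], [2,5], [2,6], [2,7], [3,4], [3,5], [3,6], [3,7], [4,5], [4,6], [4,7], [5,6], [5,7], [6,7]
  2-simplices (14): [1,2,4], [1,2,5], [1,3,5], [1,3,7], [1,4,6], [1,6,7], [2,3,4], [2,3,6], [2,5,7], [2,6,7], [3,4,7], [3,5,6], [4,5,6], [4,5,7]

giving chain groups C_0 ≅ Z^7, C_1 ≅ Z^21, C_2 ≅ Z^14.

The boundary map ∂_1: C_1 → C_0 sends each edge [p,q] (with p < q) to q − p.
The 7×21 boundary matrix has rank 6 and Smith normal form diag(1,1,1,1,1,1).

∂_2: C_2 → C_1 maps a triangle to the signed sum of its edges. For instance
  ∂[4,5,7] = [5,7] − [4,7] + [4,5],
  ∂[3,5,6] = [5,6] − [3,6] + [3,5].
This gives a 21×14 integer matrix of rank 13; reducing to Smith normal form yields diagonal entries (1,1,1,1,1,1,1,1,1,1,1,1,1).

Reading off H_k = ker ∂_k / im ∂_{k+1}:

  H_0: rank C_0 − rank ∂_1 = 7 − 6 = 1, and the invariant factors of ∂_1 are all 1, so H_0 ≅ Z.
  H_1: rank ker ∂_1 − rank ∂_2 = (21 − 6) − 13 = 2, and the invariant factors of ∂_2 are all 1, so H_1 ≅ Z^2.
  H_2: rank ker ∂_2 − rank ∂_3 = (14 − 13) − 0 = 1, and there is no ∂_3, so H_2 ≅ Z.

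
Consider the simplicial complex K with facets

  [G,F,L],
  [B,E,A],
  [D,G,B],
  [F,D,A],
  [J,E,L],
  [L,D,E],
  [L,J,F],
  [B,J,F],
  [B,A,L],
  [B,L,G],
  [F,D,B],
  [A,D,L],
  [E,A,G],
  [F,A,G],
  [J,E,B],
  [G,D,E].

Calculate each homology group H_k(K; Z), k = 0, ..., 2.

We work with the vertex ordering A < B < D < E < F < G < J < L. The simplices of K, each written with vertices in increasing order, are:

  0-simplices (8): A, B, D, E, F, G, J, L
  1-simplices (24): AB, AD, AE, AF, AG, AL, BD, BE, BF, BG, BJ, BL, DE, DF, DG, DL, EG, EJ, EL, FG, FJ, FL, GL, JL
  2-simplices (16): ABE, ABL, ADF, ADL, AEG, AFG, BDF, BDG, BEJ, BFJ, BGL, DEG, DEL, EJL, FGL, FJL

giving chain groups C_0 ≅ Z^8, C_1 ≅ Z^24, C_2 ≅ Z^16.

Boundary ∂_1: C_1 → C_0 is given by ∂[p,q] = [q] − [p].
As a 8×24 matrix over Z this has rank 7, with invariant factors (1,1,1,1,1,1,1).

The boundary map ∂_2: C_2 → C_1 sends each 2-simplex [p,q,r] to [q,r] − [p,r] + [p,q]. For instance
  ∂EJL = JL − EL + EJ,
  ∂ADL = DL − AL + AD.
This gives a 24×16 integer matrix of rank 15; reducing to Smith normal form yields diagonal entries (1,1,1,1,1,1,1,1,1,1,1,1,1,1,1).

Reading off H_k = ker ∂_k / im ∂_{k+1}:

  H_0: rank C_0 − rank ∂_1 = 8 − 7 = 1, and the invariant factors of ∂_1 are all 1, so H_0 ≅ Z.
  H_1: rank ker ∂_1 − rank ∂_2 = (24 − 7) − 15 = 2, and the invariant factors of ∂_2 are all 1, so H_1 ≅ Z^2.
  H_2: rank ker ∂_2 − rank ∂_3 = (16 − 15) − 0 = 1, and there is no ∂_3, so H_2 ≅ Z.

H_0 ≅ Z,  H_1 ≅ Z^2,  H_2 ≅ Z.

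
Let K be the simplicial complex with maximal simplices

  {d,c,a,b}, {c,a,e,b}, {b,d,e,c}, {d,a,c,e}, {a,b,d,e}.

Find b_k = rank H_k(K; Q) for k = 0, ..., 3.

b_0 = 1, b_1 = 0, b_2 = 0, b_3 = 1.

Fix the vertex order a < b < c < d < e and write every simplex with vertices in increasing order. Then dim K = 3 and the simplices of K are:

  0-simplices (5): a, b, c, d, e
  1-simplices (10): ab, ac, ad, ae, bc, bd, be, cd, ce, de
  2-simplices (10): abc, abd, abe, acd, ace, ade, bcd, bce, bde, cde
  3-simplices (5): abcd, abce, abde, acde, bcde

giving chain groups C_0 ≅ Z^5, C_1 ≅ Z^10, C_2 ≅ Z^10, C_3 ≅ Z^5.

The boundary map ∂_1: C_1 → C_0 maps an edge to its endpoints' difference, ∂[p,q] = q − p. For instance
  ∂bc = c − b.
This gives a 5×10 integer matrix of rank 4; reducing to Smith normal form yields diagonal entries (1,1,1,1).

Boundary ∂_2: C_2 → C_1 acts by ∂[p,q,r] = [q,r] − [p,r] + [p,q]. For instance
  ∂acd = cd − ad + ac,
  ∂bcd = cd − bd + bc.
This gives a 10×10 integer matrix of rank 6; reducing to Smith normal form yields diagonal entries (1,1,1,1,1,1).

Boundary ∂_3: C_3 → C_2 sends each 3-simplex σ to the alternating sum Σ_i (−1)^i (σ with its i-th vertex removed). For instance
  ∂abce = bce − ace + abe − abc,
  ∂abcd = bcd − acd + abd − abc.
This gives a 10×5 integer matrix of rank 4; reducing to Smith normal form yields diagonal entries (1,1,1,1).

Now H_k = ker ∂_k / im ∂_{k+1}, so:

  H_0: rank C_0 − rank ∂_1 = 5 − 4 = 1, and the invariant factors of ∂_1 are all 1, so H_0 = Z.
  H_1: rank ker ∂_1 − rank ∂_2 = (10 − 4) − 6 = 0, and the invariant factors of ∂_2 are all 1, so H_1 = 0.
  H_2: rank ker ∂_2 − rank ∂_3 = (10 − 6) − 4 = 0, and the invariant factors of ∂_3 are all 1, so H_2 = 0.
  H_3: rank ker ∂_3 − rank ∂_4 = (5 − 4) − 0 = 1, and there is no ∂_4, so H_3 = Z.

As a check, the Euler characteristic is 5 − 10 + 10 − 5 = 0, which agrees with 1 − 0 + 0 − 1 = 0.

Hence the Betti numbers are b_0 = 1, b_1 = 0, b_2 = 0, b_3 = 1.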